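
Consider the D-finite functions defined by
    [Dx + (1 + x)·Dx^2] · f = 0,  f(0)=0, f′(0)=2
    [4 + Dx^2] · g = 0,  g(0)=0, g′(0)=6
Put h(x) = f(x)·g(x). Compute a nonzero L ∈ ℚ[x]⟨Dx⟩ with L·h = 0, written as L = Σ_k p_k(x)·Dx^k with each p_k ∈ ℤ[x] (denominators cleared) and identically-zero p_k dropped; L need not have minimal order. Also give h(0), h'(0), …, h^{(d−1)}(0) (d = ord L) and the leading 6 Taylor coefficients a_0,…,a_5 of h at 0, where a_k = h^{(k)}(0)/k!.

L = (168 + 864·x + 1456·x^2 + 1024·x^3 + 256·x^4) + (112 + 368·x + 384·x^2 + 128·x^3)·Dx + (102 + 464·x + 744·x^2 + 512·x^3 + 128·x^4)·Dx^2 + (28 + 92·x + 96·x^2 + 32·x^3)·Dx^3 + (15 + 62·x + 95·x^2 + 64·x^3 + 16·x^4)·Dx^4  (order 4).
h: a_k = 0, 0, 12, -6, -4, 1, …
ICs: h(0) = 0, h′(0) = 0, h′′(0) = 24, h′′′(0) = -36.

f: a_k = 0, 2, -1, 2/3, -1/2, 2/5, …
g: a_k = 0, 6, 0, -4, 0, 4/5, …
f·g: L₀ = L_f ⊗_s L_g, ord ≤ 2·2.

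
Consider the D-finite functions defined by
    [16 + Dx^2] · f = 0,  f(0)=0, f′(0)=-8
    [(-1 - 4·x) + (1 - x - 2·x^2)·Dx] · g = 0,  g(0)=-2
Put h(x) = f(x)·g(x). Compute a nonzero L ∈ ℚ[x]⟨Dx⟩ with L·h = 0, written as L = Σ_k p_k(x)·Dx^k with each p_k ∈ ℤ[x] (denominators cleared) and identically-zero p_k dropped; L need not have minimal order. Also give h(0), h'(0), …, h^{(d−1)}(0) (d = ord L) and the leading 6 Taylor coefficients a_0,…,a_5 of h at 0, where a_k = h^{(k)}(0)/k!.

L = (-12 + 16·x + 32·x^2) + (2 + 8·x)·Dx + (-1 + x + 2·x^2)·Dx^2  (order 2).
h: a_k = 0, 16, 16, 16/3, 112/3, 1232/15, …
ICs: h(0) = 0, h′(0) = 16.

f: a_k = 0, -8, 0, 64/3, 0, -256/15, …
g: a_k = -2, -2, -6, -10, -22, -42, …
h₀=f·g: eliminate ⇒ L₀, order ≤ 2·1.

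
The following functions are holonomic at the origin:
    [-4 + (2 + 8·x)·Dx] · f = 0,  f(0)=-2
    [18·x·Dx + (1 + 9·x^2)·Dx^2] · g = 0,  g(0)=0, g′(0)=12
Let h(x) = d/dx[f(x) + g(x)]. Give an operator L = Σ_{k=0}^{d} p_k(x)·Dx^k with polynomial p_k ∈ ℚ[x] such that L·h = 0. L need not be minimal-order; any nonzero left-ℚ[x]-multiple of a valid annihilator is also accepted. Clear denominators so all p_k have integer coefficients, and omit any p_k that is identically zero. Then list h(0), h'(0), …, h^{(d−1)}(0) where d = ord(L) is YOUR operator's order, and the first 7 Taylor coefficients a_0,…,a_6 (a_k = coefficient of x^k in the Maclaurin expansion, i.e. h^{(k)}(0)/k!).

f: a_k = -2, -4, 4, -8, 20, -56, 168, …
g: a_k = 0, 12, 0, -36, 0, 972/5, 0, …
L₀ := lclm(L_f,L_g); ord L₀ ≤ 1+2.
Derive L from L₀ (diff closure).
L = (-18 - 180·x + 486·x^2 + 972·x^3) + (-15 - 72·x - 9·x^2 + 1944·x^3 + 3402·x^4)·Dx + (-1 + 5·x + 54·x^2 + 153·x^3 + 567·x^4 + 972·x^5)·Dx^2  (order 2).
h: a_k = 8, 8, -132, 80, 692, 1008, -12444, …
ICs: h(0) = 8, h′(0) = 8.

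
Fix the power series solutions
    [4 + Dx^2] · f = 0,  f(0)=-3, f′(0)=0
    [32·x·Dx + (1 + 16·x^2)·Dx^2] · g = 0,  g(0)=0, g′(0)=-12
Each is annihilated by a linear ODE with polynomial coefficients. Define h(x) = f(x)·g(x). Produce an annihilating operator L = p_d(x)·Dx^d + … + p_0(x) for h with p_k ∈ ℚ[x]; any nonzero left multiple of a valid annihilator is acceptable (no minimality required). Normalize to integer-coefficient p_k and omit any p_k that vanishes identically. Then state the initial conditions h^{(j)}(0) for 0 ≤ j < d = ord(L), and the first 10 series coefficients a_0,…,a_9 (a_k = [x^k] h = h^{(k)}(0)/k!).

f: a_k = -3, 0, 6, 0, -2, 0, 4/15, 0, -2/105, 0, …
g: a_k = 0, -12, 0, 64, 0, -3072/5, 0, 49152/7, 0, -262144/3, …
Product ⇒ symmetric product L₀, ord ≤ 4.
L = (1360 + 60416·x^2 + 106496·x^4 + 262144·x^6 + 1048576·x^8) + (2304·x + 45056·x^3 + 196608·x^5 + 1048576·x^7)·Dx + (360 + 15872·x^2 + 36864·x^4 + 131072·x^6 + 524288·x^8)·Dx^2 + (576·x + 11264·x^3 + 49152·x^5 + 262144·x^7)·Dx^3 + (5 + 192·x^2 + 2560·x^4 + 16384·x^6 + 65536·x^8)·Dx^4  (order 4).
h: a_k = 0, 36, 0, -264, 0, 11256/5, 0, -870896/35, 0, 6415928/21, …
ICs: h(0) = 0, h′(0) = 36, h′′(0) = 0, h′′′(0) = -1584.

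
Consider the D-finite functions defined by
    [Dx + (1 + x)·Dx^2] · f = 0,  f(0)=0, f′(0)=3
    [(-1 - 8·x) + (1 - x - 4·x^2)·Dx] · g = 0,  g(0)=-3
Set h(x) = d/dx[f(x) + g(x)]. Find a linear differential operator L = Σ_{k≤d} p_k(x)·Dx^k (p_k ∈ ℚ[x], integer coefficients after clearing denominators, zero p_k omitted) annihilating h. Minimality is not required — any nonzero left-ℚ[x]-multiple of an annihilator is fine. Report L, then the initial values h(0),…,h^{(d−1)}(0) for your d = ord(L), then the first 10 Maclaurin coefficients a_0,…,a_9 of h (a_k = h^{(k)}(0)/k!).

L = (-74 - 562·x - 1120·x^2 - 1728·x^3 - 768·x^4) + (-52 - 576·x - 1636·x^2 - 3264·x^3 - 3488·x^4 - 1280·x^5)·Dx + (11 + 41·x + 53·x^2 - 185·x^3 - 704·x^4 - 752·x^5 - 256·x^6)·Dx^2  (order 2).
h: a_k = 0, -33, -78, -351, -972, -3261, -9258, -27963, -79080, -227673, …
ICs: h(0) = 0, h′(0) = -33.

f: a_k = 0, 3, -3/2, 1, -3/4, 3/5, -1/2, 3/7, -3/8, 1/3, …
g: a_k = -3, -3, -15, -27, -87, -195, -543, -1323, -3495, -8787, …
h₀=f+g: left-lcm gives L₀, ord ≤ 3.
h₀' ⇒ L via d/dx closure of L₀.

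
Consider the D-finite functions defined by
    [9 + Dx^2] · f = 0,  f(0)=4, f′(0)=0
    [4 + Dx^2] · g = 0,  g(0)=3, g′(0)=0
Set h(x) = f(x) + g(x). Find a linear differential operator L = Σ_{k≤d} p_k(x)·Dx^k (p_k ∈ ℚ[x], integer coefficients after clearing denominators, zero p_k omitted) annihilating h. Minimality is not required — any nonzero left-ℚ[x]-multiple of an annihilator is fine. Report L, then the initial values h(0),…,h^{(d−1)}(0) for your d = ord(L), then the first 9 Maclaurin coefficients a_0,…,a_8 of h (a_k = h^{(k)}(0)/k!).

f: a_k = 4, 0, -18, 0, 27/2, 0, -81/20, 0, 729/1120, …
g: a_k = 3, 0, -6, 0, 2, 0, -4/15, 0, 2/105, …
Sum ⇒ L₀ = lclm(L_f,L_g) in ℚ(x)⟨Dx⟩.
L = 36 + 13·Dx^2 + Dx^4  (order 4).
h: a_k = 7, 0, -24, 0, 31/2, 0, -259/60, 0, 2251/3360, …
ICs: h(0) = 7, h′(0) = 0, h′′(0) = -48, h′′′(0) = 0.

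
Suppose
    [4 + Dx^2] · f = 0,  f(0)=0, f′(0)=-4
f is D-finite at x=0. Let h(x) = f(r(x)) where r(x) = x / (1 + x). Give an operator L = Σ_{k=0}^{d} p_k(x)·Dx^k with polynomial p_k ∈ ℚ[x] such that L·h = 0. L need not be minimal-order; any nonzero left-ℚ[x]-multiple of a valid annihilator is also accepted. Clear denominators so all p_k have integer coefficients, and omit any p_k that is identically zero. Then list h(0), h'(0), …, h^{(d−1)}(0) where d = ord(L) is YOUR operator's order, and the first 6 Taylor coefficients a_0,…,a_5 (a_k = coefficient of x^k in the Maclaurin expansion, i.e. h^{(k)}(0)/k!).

f: a_k = 0, -4, 0, 8/3, 0, -8/15, …
Change of var in L_f (x↦r) gives L₀.
L = 4 + (2 + 6·x + 6·x^2 + 2·x^3)·Dx + (1 + 4·x + 6·x^2 + 4·x^3 + x^4)·Dx^2  (order 2).
h: a_k = 0, -4, 4, -4/3, -4, 172/15, …
ICs: h(0) = 0, h′(0) = -4.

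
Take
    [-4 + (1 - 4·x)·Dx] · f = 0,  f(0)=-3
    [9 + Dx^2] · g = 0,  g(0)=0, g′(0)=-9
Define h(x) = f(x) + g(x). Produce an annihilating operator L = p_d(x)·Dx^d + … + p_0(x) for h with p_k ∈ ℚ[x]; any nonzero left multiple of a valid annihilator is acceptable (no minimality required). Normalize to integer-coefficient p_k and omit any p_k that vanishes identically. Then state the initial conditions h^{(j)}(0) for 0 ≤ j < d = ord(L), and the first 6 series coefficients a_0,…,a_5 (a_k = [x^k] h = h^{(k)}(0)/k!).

L = (3780 - 2592·x + 5184·x^2) + (-369 + 2124·x - 3888·x^2 + 5184·x^3)·Dx + (420 - 288·x + 576·x^2)·Dx^2 + (-41 + 236·x - 432·x^2 + 576·x^3)·Dx^3  (order 3).
h: a_k = -3, -21, -48, -357/2, -768, -123123/40, …
ICs: h(0) = -3, h′(0) = -21, h′′(0) = -96.

f: a_k = -3, -12, -48, -192, -768, -3072, …
g: a_k = 0, -9, 0, 27/2, 0, -243/40, …
Sum ⇒ L₀ = lclm(L_f,L_g) in ℚ(x)⟨Dx⟩.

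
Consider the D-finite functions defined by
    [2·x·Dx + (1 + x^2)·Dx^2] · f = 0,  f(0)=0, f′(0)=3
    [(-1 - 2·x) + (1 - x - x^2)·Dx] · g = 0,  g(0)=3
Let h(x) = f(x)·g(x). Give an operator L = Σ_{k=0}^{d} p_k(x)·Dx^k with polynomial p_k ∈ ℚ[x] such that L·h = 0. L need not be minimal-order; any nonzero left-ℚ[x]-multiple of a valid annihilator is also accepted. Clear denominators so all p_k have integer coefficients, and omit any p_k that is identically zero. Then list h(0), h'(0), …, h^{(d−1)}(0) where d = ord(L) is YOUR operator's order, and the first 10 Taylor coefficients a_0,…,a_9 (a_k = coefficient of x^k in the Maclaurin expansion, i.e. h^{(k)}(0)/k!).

L = (2 + 2·x + 6·x^2) + (2 + 2·x + 4·x^2 + 6·x^3)·Dx + (-1 + x + x^3 + x^4)·Dx^2  (order 2).
h: a_k = 0, 9, 9, 15, 24, 204/5, 324/5, 3651/35, 5919/35, 1921/7, …
ICs: h(0) = 0, h′(0) = 9.

f: a_k = 0, 3, 0, -1, 0, 3/5, 0, -3/7, 0, 1/3, …
g: a_k = 3, 3, 6, 9, 15, 24, 39, 63, 102, 165, …
L₀ := L_f ⊗_s L_g (sym. prod.), ord ≤ 2.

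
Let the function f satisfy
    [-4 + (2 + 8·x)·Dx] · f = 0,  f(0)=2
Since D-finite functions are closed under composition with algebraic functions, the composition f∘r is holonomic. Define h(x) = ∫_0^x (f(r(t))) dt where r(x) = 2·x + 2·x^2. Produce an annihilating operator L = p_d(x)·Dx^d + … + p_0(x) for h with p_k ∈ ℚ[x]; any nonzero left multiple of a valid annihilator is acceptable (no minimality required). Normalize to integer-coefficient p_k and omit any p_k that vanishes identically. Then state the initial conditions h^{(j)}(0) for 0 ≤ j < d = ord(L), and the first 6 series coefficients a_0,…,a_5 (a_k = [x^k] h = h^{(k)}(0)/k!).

L = (-4 - 8·x)·Dx + (1 + 8·x + 8·x^2)·Dx^2  (order 2).
h: a_k = 0, 2, 4, -8/3, 8, -144/5, …
ICs: h(0) = 0, h′(0) = 2.

f: a_k = 2, 4, -4, 8, -20, 56, …
Substitute x→r, Dx→(1/r')Dx; clear ⇒ L₀.
Integrate: L := L₀·Dx.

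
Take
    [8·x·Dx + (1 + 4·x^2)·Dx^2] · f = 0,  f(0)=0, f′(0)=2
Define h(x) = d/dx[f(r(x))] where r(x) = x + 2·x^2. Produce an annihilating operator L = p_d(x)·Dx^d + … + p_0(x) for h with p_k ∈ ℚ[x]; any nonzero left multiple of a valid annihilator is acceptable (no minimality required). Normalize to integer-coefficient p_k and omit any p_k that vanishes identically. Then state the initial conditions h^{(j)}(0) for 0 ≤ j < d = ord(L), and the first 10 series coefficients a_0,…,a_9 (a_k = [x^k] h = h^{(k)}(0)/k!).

L = (-4 + 8·x + 64·x^2 + 192·x^3 + 192·x^4) + (1 + 4·x + 4·x^2 + 32·x^3 + 80·x^4 + 64·x^5)·Dx  (order 1).
h: a_k = 2, 8, -8, -64, -128, 256, 1664, 2048, -8704, -38912, …
ICs: h(0) = 2.

f: a_k = 0, 2, 0, -8/3, 0, 32/5, 0, -128/7, 0, 512/9, …
Substitute x→r, Dx→(1/r')Dx; clear ⇒ L₀.
h=h₀': d/dx-closure on L₀ ⇒ L.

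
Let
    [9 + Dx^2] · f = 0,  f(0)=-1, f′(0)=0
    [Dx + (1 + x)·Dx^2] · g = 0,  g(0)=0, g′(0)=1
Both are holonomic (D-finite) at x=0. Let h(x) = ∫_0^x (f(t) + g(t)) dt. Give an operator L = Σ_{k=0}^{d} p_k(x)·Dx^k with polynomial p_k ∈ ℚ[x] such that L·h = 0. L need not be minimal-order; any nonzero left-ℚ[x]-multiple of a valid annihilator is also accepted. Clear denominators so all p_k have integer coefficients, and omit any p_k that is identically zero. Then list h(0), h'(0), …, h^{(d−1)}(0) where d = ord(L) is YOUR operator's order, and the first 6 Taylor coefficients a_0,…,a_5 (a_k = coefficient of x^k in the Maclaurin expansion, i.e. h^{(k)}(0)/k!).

L = (135 + 162·x + 81·x^2)·Dx^2 + (99 + 261·x + 243·x^2 + 81·x^3)·Dx^3 + (15 + 18·x + 9·x^2)·Dx^4 + (11 + 29·x + 27·x^2 + 9·x^3)·Dx^5  (order 5).
h: a_k = 0, -1, 1/2, 4/3, 1/12, -29/40, …
ICs: h(0) = 0, h′(0) = -1, h′′(0) = 1, h′′′(0) = 8, h′′′′(0) = 2.

f: a_k = -1, 0, 9/2, 0, -27/8, 0, …
g: a_k = 0, 1, -1/2, 1/3, -1/4, 1/5, …
h₀=f+g: left-lcm gives L₀, ord ≤ 4.
h=∫₀ˣh₀: take L = L₀·Dx.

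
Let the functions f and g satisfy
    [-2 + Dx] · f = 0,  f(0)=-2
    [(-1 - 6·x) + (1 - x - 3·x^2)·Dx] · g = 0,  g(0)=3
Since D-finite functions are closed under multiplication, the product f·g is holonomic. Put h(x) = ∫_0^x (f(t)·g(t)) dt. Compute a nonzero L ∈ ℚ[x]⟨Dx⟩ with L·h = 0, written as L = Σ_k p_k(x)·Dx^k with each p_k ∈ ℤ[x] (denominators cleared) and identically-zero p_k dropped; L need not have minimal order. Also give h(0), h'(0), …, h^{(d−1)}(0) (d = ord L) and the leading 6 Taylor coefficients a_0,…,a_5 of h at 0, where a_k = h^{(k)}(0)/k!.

f: a_k = -2, -4, -4, -8/3, -4/3, -8/15, …
g: a_k = 3, 3, 12, 21, 57, 120, …
Sym-product of L_f,L_g gives L₀ (≤ ord 1).
Integrate: L := L₀·Dx.
L = (3 + 4·x - 6·x^2)·Dx + (-1 + x + 3·x^2)·Dx^2  (order 2).
h: a_k = 0, -6, -9, -16, -55/2, -258/5, …
ICs: h(0) = 0, h′(0) = -6.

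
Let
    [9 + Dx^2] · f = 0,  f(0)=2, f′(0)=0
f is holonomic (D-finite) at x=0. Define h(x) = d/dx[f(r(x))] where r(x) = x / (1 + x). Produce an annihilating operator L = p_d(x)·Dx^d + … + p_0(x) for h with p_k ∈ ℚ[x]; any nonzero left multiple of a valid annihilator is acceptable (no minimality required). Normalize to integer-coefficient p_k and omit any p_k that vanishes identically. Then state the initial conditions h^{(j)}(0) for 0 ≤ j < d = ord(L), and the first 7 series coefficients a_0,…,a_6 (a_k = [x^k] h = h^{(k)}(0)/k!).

L = (15 + 12·x + 6·x^2) + (6 + 18·x + 18·x^2 + 6·x^3)·Dx + (1 + 4·x + 6·x^2 + 4·x^3 + x^4)·Dx^2  (order 2).
h: a_k = 0, -18, 54, -81, 45, 2457/20, -9639/20, …
ICs: h(0) = 0, h′(0) = -18.

f: a_k = 2, 0, -9, 0, 27/4, 0, -81/40, …
Change of var in L_f (x↦r) gives L₀.
Derive L from L₀ (diff closure).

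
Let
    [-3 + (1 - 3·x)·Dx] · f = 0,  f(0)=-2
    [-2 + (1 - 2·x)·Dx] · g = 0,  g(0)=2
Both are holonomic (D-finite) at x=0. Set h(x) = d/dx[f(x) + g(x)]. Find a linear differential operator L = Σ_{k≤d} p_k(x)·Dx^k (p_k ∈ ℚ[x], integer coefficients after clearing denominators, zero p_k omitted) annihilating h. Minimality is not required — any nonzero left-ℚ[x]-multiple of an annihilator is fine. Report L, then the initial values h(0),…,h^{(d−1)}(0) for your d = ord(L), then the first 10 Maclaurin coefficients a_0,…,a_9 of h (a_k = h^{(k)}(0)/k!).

f: a_k = -2, -6, -18, -54, -162, -486, -1458, -4374, -13122, -39366, …
g: a_k = 2, 4, 8, 16, 32, 64, 128, 256, 512, 1024, …
h₀=f+g: left-lcm gives L₀, ord ≤ 2.
h=h₀': d/dx-closure on L₀ ⇒ L.
L = 36 + (-15 + 36·x)·Dx + (1 - 5·x + 6·x^2)·Dx^2  (order 2).
h: a_k = -2, -20, -114, -520, -2110, -7980, -28826, -100880, -345078, -1160500, …
ICs: h(0) = -2, h′(0) = -20.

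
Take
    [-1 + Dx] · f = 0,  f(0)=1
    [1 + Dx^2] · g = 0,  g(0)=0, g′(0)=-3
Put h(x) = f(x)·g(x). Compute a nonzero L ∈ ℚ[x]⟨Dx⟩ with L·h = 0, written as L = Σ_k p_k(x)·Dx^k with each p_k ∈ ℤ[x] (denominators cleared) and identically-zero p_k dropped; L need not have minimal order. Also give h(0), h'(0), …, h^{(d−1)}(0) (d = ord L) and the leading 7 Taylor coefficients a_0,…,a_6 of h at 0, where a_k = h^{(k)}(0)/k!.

L = 2 - 2·Dx + Dx^2  (order 2).
h: a_k = 0, -3, -3, -1, 0, 1/10, 1/30, …
ICs: h(0) = 0, h′(0) = -3.

f: a_k = 1, 1, 1/2, 1/6, 1/24, 1/120, 1/720, …
g: a_k = 0, -3, 0, 1/2, 0, -1/40, 0, …
L₀ := L_f ⊗_s L_g (sym. prod.), ord ≤ 2.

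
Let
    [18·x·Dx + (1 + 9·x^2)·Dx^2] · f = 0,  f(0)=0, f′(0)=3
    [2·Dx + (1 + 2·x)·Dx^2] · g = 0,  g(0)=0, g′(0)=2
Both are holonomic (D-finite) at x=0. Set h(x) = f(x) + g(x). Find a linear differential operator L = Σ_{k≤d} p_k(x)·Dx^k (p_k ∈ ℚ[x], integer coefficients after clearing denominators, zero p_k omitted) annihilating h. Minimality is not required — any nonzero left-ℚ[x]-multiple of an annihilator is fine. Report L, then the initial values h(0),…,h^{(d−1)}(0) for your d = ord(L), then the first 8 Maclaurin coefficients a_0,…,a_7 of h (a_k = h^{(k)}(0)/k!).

f: a_k = 0, 3, 0, -9, 0, 243/5, 0, -2187/7, …
g: a_k = 0, 2, -2, 8/3, -4, 32/5, -32/3, 128/7, …
h₀=f+g: left-lcm gives L₀, ord ≤ 4.
L = (-18 - 108·x + 486·x^2 + 324·x^3)·Dx + (-13 - 36·x + 135·x^2 + 972·x^3 + 648·x^4)·Dx^2 + (-1 + 7·x + 18·x^2 + 81·x^3 + 243·x^4 + 162·x^5)·Dx^3  (order 3).
h: a_k = 0, 5, -2, -19/3, -4, 55, -32/3, -2059/7, …
ICs: h(0) = 0, h′(0) = 5, h′′(0) = -4.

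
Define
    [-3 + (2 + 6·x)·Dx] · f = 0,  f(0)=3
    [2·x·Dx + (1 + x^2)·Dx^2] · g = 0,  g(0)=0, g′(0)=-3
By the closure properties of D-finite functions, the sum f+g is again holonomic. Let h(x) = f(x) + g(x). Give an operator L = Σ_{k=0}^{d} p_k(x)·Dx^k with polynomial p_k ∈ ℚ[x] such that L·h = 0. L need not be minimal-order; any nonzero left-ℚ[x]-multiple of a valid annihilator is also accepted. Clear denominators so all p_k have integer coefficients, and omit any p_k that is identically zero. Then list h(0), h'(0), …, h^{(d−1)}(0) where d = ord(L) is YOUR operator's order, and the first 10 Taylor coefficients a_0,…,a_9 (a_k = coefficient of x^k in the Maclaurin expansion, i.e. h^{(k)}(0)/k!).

f: a_k = 3, 9/2, -27/8, 81/16, -1215/128, 5103/256, -45927/1024, 216513/2048, -8444007/32768, 42220035/65536, …
g: a_k = 0, -3, 0, 1, 0, -3/5, 0, 3/7, 0, -1/3, …
L₀ := lclm(L_f,L_g); ord L₀ ≤ 1+2.
L = (-12 - 90·x + 36·x^2 + 54·x^3)·Dx + (-35 - 48·x - 102·x^2 + 144·x^3 + 189·x^4)·Dx^2 + (-6 - 10·x + 36·x^2 + 44·x^3 + 42·x^4 + 54·x^5)·Dx^3  (order 3).
h: a_k = 3, 3/2, -27/8, 97/16, -1215/128, 24747/1280, -45927/1024, 1521735/14336, -8444007/32768, 126594569/196608, …
ICs: h(0) = 3, h′(0) = 3/2, h′′(0) = -27/4.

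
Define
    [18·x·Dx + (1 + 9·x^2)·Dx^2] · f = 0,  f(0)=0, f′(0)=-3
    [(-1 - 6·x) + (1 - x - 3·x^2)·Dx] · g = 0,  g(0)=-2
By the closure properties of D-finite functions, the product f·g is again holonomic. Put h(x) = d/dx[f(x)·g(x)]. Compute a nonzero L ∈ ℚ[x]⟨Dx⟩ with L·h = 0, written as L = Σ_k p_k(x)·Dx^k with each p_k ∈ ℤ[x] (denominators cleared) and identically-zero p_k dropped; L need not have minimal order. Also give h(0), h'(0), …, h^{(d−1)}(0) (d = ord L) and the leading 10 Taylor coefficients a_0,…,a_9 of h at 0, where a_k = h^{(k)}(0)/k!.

f: a_k = 0, -3, 0, 9, 0, -243/5, 0, 2187/7, 0, -2187, …
g: a_k = -2, -2, -8, -14, -38, -80, -194, -434, -1016, -2318, …
h₀=f·g: eliminate ⇒ L₀, order ≤ 2·1.
h=h₀': d/dx-closure on L₀ ⇒ L.
L = (-6 + 1134·x^2 + 1944·x^3 + 8748·x^4) + (6 + 42·x + 54·x^2 + 270·x^3 + 1944·x^4 + 5832·x^5)·Dx + (-1 - 2·x - 30·x^2 + 18·x^3 - 108·x^4 + 324·x^5 + 729·x^6)·Dx^2  (order 2).
h: a_k = 6, 12, 18, 96, 696, 6336/5, 138/5, 178512/35, 1582362/35, 69360, …
ICs: h(0) = 6, h′(0) = 12.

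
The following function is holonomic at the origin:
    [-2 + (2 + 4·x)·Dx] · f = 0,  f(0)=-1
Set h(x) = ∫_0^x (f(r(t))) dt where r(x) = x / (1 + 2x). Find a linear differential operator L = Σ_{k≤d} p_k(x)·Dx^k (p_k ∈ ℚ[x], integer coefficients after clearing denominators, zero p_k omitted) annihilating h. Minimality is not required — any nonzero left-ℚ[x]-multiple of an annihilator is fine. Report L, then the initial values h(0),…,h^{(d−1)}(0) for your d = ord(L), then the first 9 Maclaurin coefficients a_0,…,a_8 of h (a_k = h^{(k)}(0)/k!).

L = -Dx + (1 + 6·x + 8·x^2)·Dx^2  (order 2).
h: a_k = 0, -1, -1/2, 5/6, -13/8, 141/40, -133/16, 2353/112, -7205/128, …
ICs: h(0) = 0, h′(0) = -1.

f: a_k = -1, -1, 1/2, -1/2, 5/8, -7/8, 21/16, -33/16, 429/128, …
Change of var in L_f (x↦r) gives L₀.
h=∫₀ˣh₀: take L = L₀·Dx.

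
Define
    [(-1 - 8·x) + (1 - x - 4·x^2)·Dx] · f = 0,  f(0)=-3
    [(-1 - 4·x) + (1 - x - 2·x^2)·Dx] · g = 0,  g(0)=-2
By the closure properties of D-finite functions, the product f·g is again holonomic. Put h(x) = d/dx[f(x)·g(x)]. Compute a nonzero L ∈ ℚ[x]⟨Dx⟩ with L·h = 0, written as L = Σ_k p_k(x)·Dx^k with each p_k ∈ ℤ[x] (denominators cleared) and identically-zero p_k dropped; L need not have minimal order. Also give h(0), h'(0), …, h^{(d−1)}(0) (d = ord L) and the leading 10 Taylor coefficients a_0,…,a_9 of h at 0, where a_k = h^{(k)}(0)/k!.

L = (9 + 12·x - 9·x^2 - 272·x^3 - 144·x^4 + 720·x^5 + 640·x^6) + (-1 - 3·x + 24·x^2 + 17·x^3 - 115·x^4 - 66·x^5 + 168·x^6 + 128·x^7)·Dx  (order 1).
h: a_k = 12, 108, 396, 1656, 5340, 17892, 54348, 165744, 484380, 1407900, …
ICs: h(0) = 12.

f: a_k = -3, -3, -15, -27, -87, -195, -543, -1323, -3495, -8787, …
g: a_k = -2, -2, -6, -10, -22, -42, -86, -170, -342, -682, …
Product ⇒ symmetric product L₀, ord ≤ 1.
h=h₀': d/dx-closure on L₀ ⇒ L.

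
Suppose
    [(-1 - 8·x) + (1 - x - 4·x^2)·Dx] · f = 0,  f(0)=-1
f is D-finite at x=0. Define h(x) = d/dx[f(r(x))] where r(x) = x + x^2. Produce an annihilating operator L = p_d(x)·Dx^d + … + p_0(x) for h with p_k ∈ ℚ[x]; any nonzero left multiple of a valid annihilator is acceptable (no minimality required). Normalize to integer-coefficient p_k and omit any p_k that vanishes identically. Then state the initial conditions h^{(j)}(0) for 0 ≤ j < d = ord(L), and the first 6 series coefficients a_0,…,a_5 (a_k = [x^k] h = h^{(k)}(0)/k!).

f: a_k = -1, -1, -5, -9, -29, -65, …
h₀=f(r): pull back L_f along r ⇒ L₀.
Derive L from L₀ (diff closure).
L = (12 + 78·x + 246·x^2 + 656·x^3 + 1128·x^4 + 960·x^5 + 320·x^6) + (-1 - 9·x - 9·x^2 + 66·x^3 + 220·x^4 + 312·x^5 + 224·x^6 + 64·x^7)·Dx  (order 1).
h: a_k = -1, -12, -57, -244, -1040, -4134, …
ICs: h(0) = -1.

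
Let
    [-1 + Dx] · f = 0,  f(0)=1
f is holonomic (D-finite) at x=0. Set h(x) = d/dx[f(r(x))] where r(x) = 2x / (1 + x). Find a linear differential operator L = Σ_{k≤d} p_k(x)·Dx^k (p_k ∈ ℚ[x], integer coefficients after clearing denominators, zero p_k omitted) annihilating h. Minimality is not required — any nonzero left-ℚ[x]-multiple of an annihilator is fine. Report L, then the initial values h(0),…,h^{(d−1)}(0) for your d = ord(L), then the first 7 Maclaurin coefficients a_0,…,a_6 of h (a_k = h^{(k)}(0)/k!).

f: a_k = 1, 1, 1/2, 1/6, 1/24, 1/120, 1/720, …
Change of var in L_f (x↦r) gives L₀.
Differentiate: ansatz ord ≤ ord L₀ ⇒ L.
L = -2·x + (-1 - 2·x - x^2)·Dx  (order 1).
h: a_k = 2, 0, -2, 8/3, -2, 8/15, 10/9, …
ICs: h(0) = 2.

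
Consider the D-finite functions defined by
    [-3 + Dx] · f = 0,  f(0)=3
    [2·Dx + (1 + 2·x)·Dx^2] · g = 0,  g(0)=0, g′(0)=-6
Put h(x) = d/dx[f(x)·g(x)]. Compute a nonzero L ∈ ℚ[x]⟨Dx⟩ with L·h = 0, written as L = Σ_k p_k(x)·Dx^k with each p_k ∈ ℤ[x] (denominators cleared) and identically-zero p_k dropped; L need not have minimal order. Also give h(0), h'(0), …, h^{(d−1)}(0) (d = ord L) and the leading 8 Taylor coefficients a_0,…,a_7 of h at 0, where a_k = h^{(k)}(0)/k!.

f: a_k = 3, 9, 27/2, 27/2, 81/8, 243/40, 243/80, 729/560, …
g: a_k = 0, -6, 6, -8, 12, -96/5, 32, -384/7, …
f·g: L₀ = L_f ⊗_s L_g, ord ≤ 1·2.
Differentiate: ansatz ord ≤ ord L₀ ⇒ L.
L = (15 + 36·x + 108·x^2) + (-8 - 36·x - 72·x^2)·Dx + (1 + 8·x + 12·x^2)·Dx^2  (order 2).
h: a_k = -18, -72, -153, -144, -747/4, 9, -10233/40, 2016/5, …
ICs: h(0) = -18, h′(0) = -72.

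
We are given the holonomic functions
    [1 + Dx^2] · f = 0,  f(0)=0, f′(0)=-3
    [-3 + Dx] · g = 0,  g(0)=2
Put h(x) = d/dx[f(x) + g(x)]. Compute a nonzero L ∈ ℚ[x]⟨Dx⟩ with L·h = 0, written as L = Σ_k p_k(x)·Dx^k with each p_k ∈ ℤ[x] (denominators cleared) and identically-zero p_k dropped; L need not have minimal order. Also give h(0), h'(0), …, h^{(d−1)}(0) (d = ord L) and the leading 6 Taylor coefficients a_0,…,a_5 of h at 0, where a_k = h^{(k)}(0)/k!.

L = 3 - Dx + 3·Dx^2 - Dx^3  (order 3).
h: a_k = 3, 18, 57/2, 27, 161/8, 243/20, …
ICs: h(0) = 3, h′(0) = 18, h′′(0) = 57.

f: a_k = 0, -3, 0, 1/2, 0, -1/40, …
g: a_k = 2, 6, 9, 9, 27/4, 81/20, …
Weyl lclm of L_f,L_g ⇒ L₀ (ord ≤ 3).
Derive L from L₀ (diff closure).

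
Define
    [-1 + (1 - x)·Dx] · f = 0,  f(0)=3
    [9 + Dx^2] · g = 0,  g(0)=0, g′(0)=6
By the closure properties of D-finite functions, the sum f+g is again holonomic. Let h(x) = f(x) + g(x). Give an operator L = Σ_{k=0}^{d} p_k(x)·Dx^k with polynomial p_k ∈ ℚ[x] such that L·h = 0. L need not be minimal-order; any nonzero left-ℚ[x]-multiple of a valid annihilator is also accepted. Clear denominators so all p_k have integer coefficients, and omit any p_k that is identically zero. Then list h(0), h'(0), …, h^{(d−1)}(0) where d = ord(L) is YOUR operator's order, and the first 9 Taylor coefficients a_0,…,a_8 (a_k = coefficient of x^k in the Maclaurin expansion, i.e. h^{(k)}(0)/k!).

f: a_k = 3, 3, 3, 3, 3, 3, 3, 3, 3, …
g: a_k = 0, 6, 0, -9, 0, 81/20, 0, -243/280, 0, …
Sum ⇒ L₀ = lclm(L_f,L_g) in ℚ(x)⟨Dx⟩.
L = (135 - 162·x + 81·x^2) + (-99 + 261·x - 243·x^2 + 81·x^3)·Dx + (15 - 18·x + 9·x^2)·Dx^2 + (-11 + 29·x - 27·x^2 + 9·x^3)·Dx^3  (order 3).
h: a_k = 3, 9, 3, -6, 3, 141/20, 3, 597/280, 3, …
ICs: h(0) = 3, h′(0) = 9, h′′(0) = 6.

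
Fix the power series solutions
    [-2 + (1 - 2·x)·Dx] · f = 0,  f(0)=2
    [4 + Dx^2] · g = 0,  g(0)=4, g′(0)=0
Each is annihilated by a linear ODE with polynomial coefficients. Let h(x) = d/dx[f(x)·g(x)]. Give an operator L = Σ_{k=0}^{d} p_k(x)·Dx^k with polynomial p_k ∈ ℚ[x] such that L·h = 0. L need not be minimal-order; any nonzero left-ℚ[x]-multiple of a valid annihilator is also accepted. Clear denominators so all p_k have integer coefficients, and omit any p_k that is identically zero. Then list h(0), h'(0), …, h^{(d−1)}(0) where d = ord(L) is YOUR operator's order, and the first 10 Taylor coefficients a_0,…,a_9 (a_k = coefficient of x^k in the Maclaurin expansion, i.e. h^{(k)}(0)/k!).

L = (-4 - 16·x + 16·x^2) + (-4 + 8·x)·Dx + (1 - 4·x + 4·x^2)·Dx^2  (order 2).
h: a_k = 16, 32, 96, 832/3, 2080/3, 24896/15, 174272/45, 557696/63, 139424/7, 125481536/2835, …
ICs: h(0) = 16, h′(0) = 32.

f: a_k = 2, 4, 8, 16, 32, 64, 128, 256, 512, 1024, …
g: a_k = 4, 0, -8, 0, 8/3, 0, -16/45, 0, 8/315, 0, …
f·g: L₀ = L_f ⊗_s L_g, ord ≤ 1·2.
h=h₀': d/dx-closure on L₀ ⇒ L.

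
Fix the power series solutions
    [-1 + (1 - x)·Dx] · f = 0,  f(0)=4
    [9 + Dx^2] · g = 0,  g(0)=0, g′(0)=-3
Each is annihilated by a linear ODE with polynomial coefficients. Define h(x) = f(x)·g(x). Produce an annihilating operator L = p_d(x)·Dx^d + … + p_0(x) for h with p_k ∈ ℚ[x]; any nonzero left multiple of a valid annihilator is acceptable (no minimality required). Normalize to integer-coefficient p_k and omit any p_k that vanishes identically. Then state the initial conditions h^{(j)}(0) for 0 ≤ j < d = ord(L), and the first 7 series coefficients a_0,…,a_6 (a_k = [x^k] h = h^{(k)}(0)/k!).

L = (-9 + 9·x) + 2·Dx + (-1 + x)·Dx^2  (order 2).
h: a_k = 0, -12, -12, 6, 6, -21/10, -21/10, …
ICs: h(0) = 0, h′(0) = -12.

f: a_k = 4, 4, 4, 4, 4, 4, 4, …
g: a_k = 0, -3, 0, 9/2, 0, -81/40, 0, …
h₀=f·g: eliminate ⇒ L₀, order ≤ 1·2.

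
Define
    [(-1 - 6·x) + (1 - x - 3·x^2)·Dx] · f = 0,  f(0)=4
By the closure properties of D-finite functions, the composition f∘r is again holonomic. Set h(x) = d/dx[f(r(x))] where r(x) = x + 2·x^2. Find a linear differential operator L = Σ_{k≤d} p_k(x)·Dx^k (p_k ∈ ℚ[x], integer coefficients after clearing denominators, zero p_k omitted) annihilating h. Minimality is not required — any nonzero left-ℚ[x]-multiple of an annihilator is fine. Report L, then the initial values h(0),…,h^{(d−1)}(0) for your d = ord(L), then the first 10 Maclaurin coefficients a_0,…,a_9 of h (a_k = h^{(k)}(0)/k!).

L = (12 + 102·x + 366·x^2 + 1008·x^3 + 2808·x^4 + 4320·x^5 + 2880·x^6) + (-1 - 9·x - 21·x^2 + 50·x^3 + 360·x^4 + 792·x^5 + 1008·x^6 + 576·x^7)·Dx  (order 1).
h: a_k = 4, 48, 276, 1232, 5520, 24216, 100492, 411840, 1664460, 6630440, …
ICs: h(0) = 4.

f: a_k = 4, 4, 16, 28, 76, 160, 388, 868, 2032, 4636, …
Substitute x→r, Dx→(1/r')Dx; clear ⇒ L₀.
Derive L from L₀ (diff closure).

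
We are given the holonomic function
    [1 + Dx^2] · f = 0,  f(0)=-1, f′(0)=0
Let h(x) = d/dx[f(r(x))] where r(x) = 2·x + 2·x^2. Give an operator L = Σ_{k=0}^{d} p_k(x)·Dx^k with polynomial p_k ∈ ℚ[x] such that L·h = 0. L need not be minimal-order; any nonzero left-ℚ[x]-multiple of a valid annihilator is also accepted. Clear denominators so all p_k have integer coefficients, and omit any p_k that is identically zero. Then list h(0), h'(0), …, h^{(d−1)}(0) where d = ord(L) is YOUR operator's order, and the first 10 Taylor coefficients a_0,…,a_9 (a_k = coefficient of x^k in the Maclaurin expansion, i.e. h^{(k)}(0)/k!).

f: a_k = -1, 0, 1/2, 0, -1/24, 0, 1/720, 0, -1/40320, 0, …
L₀ from L_f via x↦r, Dx↦r'^{-1}Dx.
Derive L from L₀ (diff closure).
L = (16 + 32·x + 96·x^2 + 128·x^3 + 64·x^4) + (-6 - 12·x)·Dx + (1 + 4·x + 4·x^2)·Dx^2  (order 2).
h: a_k = 0, 4, 12, 16/3, -40/3, -352/15, -224/15, 1664/315, 544/35, 32768/2835, …
ICs: h(0) = 0, h′(0) = 4.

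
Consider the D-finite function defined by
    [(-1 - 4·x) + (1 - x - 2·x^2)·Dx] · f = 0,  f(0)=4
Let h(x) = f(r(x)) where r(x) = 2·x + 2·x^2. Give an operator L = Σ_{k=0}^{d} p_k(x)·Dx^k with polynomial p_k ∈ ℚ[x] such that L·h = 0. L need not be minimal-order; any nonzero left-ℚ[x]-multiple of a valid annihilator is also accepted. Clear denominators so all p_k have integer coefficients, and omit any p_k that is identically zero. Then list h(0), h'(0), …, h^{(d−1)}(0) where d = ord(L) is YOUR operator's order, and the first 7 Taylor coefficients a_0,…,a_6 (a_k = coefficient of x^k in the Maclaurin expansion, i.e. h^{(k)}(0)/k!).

L = (2 + 20·x + 48·x^2 + 32·x^3) + (-1 + 2·x + 10·x^2 + 16·x^3 + 8·x^4)·Dx  (order 1).
h: a_k = 4, 8, 56, 256, 1232, 5984, 28832, …
ICs: h(0) = 4.

f: a_k = 4, 4, 12, 20, 44, 84, 172, …
Substitute x→r, Dx→(1/r')Dx; clear ⇒ L₀.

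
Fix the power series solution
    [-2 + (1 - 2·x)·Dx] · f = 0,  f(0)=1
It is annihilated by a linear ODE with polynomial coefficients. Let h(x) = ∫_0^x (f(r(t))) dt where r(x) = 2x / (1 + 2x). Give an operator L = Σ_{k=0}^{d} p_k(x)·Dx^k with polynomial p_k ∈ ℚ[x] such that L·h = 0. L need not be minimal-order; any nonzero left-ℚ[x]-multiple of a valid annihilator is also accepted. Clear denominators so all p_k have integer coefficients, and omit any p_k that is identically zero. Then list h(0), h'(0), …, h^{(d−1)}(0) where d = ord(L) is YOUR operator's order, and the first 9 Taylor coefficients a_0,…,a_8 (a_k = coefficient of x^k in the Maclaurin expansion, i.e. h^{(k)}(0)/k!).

f: a_k = 1, 2, 4, 8, 16, 32, 64, 128, 256, …
Substitute x→r, Dx→(1/r')Dx; clear ⇒ L₀.
h=∫₀ˣh₀: take L = L₀·Dx.
L = 4·Dx + (-1 + 4·x^2)·Dx^2  (order 2).
h: a_k = 0, 1, 2, 8/3, 4, 32/5, 32/3, 128/7, 32, …
ICs: h(0) = 0, h′(0) = 1.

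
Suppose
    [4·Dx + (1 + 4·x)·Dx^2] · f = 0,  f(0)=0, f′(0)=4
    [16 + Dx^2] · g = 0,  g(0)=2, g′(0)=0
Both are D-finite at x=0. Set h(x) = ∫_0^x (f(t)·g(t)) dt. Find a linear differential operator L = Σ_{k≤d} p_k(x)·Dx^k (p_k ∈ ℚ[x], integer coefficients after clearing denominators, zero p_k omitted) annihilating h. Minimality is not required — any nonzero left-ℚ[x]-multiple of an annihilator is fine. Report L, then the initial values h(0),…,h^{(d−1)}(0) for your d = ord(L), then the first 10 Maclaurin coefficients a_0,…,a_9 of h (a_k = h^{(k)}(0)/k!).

f: a_k = 0, 4, -8, 64/3, -64, 1024/5, -2048/3, 16384/7, -8192, 262144/9, …
g: a_k = 2, 0, -16, 0, 64/3, 0, -512/45, 0, 1024/315, 0, …
f·g: L₀ = L_f ⊗_s L_g, ord ≤ 2·2.
h=∫h₀ ⇒ L = L₀·Dx.
L = (-768 + 6144·x + 77824·x^2 + 262144·x^3 + 262144·x^4)·Dx + (256 + 5120·x + 24576·x^2 + 32768·x^3)·Dx^2 + (1280·x + 10752·x^2 + 32768·x^3 + 32768·x^4)·Dx^3 + (16 + 320·x + 1536·x^2 + 2048·x^3)·Dx^4 + (3 + 56·x + 368·x^2 + 1024·x^3 + 1024·x^4)·Dx^5  (order 5).
h: a_k = 0, 0, 4, -16/3, -16/3, 0, 128/5, -512/7, 7936/35, -303104/405, …
ICs: h(0) = 0, h′(0) = 0, h′′(0) = 8, h′′′(0) = -32, h′′′′(0) = -128.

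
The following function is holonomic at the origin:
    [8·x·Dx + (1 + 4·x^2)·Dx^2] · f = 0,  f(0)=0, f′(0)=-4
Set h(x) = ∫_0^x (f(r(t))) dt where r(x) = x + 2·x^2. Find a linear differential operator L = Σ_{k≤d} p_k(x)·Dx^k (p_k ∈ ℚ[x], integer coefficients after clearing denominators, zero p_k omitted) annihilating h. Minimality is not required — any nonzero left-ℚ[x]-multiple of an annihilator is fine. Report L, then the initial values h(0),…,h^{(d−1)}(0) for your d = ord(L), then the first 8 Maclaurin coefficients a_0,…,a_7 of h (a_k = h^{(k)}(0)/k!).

L = (-4 + 8·x + 64·x^2 + 192·x^3 + 192·x^4)·Dx^2 + (1 + 4·x + 4·x^2 + 32·x^3 + 80·x^4 + 64·x^5)·Dx^3  (order 3).
h: a_k = 0, 0, -2, -8/3, 4/3, 32/5, 128/15, -256/21, …
ICs: h(0) = 0, h′(0) = 0, h′′(0) = -4.

f: a_k = 0, -4, 0, 16/3, 0, -64/5, 0, 256/7, …
Change of var in L_f (x↦r) gives L₀.
h=∫₀ˣh₀: take L = L₀·Dx.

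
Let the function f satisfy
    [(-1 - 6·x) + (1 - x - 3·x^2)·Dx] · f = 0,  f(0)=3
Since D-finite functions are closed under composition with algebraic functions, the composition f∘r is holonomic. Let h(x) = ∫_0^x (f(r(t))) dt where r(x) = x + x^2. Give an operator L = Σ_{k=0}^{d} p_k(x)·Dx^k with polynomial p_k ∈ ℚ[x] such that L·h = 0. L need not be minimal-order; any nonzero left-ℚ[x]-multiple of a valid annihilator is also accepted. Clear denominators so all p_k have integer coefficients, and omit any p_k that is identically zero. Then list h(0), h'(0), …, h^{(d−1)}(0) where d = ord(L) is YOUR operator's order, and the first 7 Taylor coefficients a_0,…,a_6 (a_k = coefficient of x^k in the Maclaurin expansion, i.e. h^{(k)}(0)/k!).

L = (1 + 8·x + 18·x^2 + 12·x^3)·Dx + (-1 + x + 4·x^2 + 6·x^3 + 3·x^4)·Dx^2  (order 2).
h: a_k = 0, 3, 3/2, 5, 45/4, 132/5, 137/2, …
ICs: h(0) = 0, h′(0) = 3.

f: a_k = 3, 3, 12, 21, 57, 120, 291, …
Substitute x→r, Dx→(1/r')Dx; clear ⇒ L₀.
Integrate: L := L₀·Dx.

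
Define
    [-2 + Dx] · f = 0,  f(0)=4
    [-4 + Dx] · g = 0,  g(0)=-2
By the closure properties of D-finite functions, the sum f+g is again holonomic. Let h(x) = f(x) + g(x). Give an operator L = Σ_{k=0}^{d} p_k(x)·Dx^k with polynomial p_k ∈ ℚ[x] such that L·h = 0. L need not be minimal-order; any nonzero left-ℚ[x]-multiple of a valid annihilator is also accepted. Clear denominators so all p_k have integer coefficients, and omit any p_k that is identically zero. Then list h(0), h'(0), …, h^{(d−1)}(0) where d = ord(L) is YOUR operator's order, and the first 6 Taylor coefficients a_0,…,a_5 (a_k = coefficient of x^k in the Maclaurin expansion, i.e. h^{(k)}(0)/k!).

f: a_k = 4, 8, 8, 16/3, 8/3, 16/15, …
g: a_k = -2, -8, -16, -64/3, -64/3, -256/15, …
Weyl lclm of L_f,L_g ⇒ L₀ (ord ≤ 2).
L = 8 - 6·Dx + Dx^2  (order 2).
h: a_k = 2, 0, -8, -16, -56/3, -16, …
ICs: h(0) = 2, h′(0) = 0.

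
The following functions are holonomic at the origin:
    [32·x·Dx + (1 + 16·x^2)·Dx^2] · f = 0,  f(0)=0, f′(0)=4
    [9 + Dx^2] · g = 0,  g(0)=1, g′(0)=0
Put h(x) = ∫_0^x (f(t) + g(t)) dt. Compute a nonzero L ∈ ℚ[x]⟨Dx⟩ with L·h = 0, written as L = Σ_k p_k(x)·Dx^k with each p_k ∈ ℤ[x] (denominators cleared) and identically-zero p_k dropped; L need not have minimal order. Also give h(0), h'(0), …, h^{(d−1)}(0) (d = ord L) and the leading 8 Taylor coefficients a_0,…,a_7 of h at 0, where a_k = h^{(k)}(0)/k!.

L = (-52704·x + 967680·x^3 + 663552·x^5)·Dx^2 + (-207 + 13104·x^2 + 283392·x^4 + 331776·x^6)·Dx^3 + (-5856·x + 107520·x^3 + 73728·x^5)·Dx^4 + (-23 + 1456·x^2 + 31488·x^4 + 36864·x^6)·Dx^5  (order 5).
h: a_k = 0, 1, 2, -3/2, -16/3, 27/40, 512/15, -81/560, …
ICs: h(0) = 0, h′(0) = 1, h′′(0) = 4, h′′′(0) = -9, h′′′′(0) = -128.

f: a_k = 0, 4, 0, -64/3, 0, 1024/5, 0, -16384/7, …
g: a_k = 1, 0, -9/2, 0, 27/8, 0, -81/80, 0, …
Weyl lclm of L_f,L_g ⇒ L₀ (ord ≤ 4).
∫: right-multiply L₀ by Dx.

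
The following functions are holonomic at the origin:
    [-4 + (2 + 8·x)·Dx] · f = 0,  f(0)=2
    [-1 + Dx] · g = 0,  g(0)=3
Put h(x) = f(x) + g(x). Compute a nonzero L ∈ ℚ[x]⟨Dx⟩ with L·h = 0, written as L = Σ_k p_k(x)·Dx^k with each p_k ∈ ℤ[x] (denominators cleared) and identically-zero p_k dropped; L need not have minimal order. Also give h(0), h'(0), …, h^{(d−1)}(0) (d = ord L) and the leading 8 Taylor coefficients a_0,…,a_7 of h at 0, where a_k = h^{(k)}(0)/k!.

f: a_k = 2, 4, -4, 8, -20, 56, -168, 528, …
g: a_k = 3, 3, 3/2, 1/2, 1/8, 1/40, 1/240, 1/1680, …
Sum ⇒ L₀ = lclm(L_f,L_g) in ℚ(x)⟨Dx⟩.
L = (6 + 8·x) + (-5 - 8·x - 16·x^2)·Dx + (-1 + 16·x^2)·Dx^2  (order 2).
h: a_k = 5, 7, -5/2, 17/2, -159/8, 2241/40, -40319/240, 887041/1680, …
ICs: h(0) = 5, h′(0) = 7.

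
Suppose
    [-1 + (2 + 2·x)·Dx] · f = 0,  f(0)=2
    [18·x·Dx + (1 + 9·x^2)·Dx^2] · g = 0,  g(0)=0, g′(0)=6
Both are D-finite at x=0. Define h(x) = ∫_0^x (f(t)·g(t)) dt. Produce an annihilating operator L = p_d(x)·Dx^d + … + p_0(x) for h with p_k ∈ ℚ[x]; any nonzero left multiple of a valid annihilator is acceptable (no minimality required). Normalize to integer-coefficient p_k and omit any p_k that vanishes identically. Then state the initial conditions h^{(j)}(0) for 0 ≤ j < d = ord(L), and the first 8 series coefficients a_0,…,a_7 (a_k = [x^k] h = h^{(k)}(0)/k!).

L = (3 - 36·x - 9·x^2)·Dx + (-4 + 68·x + 108·x^2 + 36·x^3)·Dx^2 + (4 + 8·x + 40·x^2 + 72·x^3 + 36·x^4)·Dx^3  (order 3).
h: a_k = 0, 0, 6, 2, -75/8, -69/20, 10583/320, 30489/2240, …
ICs: h(0) = 0, h′(0) = 0, h′′(0) = 12.

f: a_k = 2, 1, -1/4, 1/8, -5/64, 7/128, -21/512, 33/1024, …
g: a_k = 0, 6, 0, -18, 0, 486/5, 0, -4374/7, …
Product ⇒ symmetric product L₀, ord ≤ 2.
Integrate: L := L₀·Dx.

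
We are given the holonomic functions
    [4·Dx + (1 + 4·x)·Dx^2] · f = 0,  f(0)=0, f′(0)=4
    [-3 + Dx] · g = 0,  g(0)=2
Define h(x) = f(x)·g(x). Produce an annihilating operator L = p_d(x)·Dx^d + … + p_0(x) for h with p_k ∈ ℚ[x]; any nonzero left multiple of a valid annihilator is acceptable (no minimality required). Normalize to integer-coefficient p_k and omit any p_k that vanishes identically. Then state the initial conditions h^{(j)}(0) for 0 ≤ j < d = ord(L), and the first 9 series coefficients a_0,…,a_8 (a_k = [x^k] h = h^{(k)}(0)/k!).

f: a_k = 0, 4, -8, 64/3, -64, 1024/5, -2048/3, 16384/7, -8192, …
g: a_k = 2, 6, 9, 9, 27/4, 81/20, 81/40, 243/280, 729/2240, …
Sym-product of L_f,L_g gives L₀ (≤ ord 2).
L = (-3 + 36·x) + (-2 - 24·x)·Dx + (1 + 4·x)·Dx^2  (order 2).
h: a_k = 0, 8, 8, 92/3, -36, 863/5, -1675/3, 138043/70, -69997/10, …
ICs: h(0) = 0, h′(0) = 8.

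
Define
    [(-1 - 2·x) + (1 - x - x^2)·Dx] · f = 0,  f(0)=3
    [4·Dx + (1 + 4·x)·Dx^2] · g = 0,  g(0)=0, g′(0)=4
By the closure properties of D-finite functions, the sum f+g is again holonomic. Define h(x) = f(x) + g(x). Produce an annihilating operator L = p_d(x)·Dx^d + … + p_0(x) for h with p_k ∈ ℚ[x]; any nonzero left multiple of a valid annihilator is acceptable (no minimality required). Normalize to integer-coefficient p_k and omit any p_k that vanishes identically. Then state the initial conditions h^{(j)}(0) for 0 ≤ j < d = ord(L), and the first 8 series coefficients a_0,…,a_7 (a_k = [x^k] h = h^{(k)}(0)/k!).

f: a_k = 3, 3, 6, 9, 15, 24, 39, 63, …
g: a_k = 0, 4, -8, 64/3, -64, 1024/5, -2048/3, 16384/7, …
f+g: L₀ = lclm(L_f,L_g), ord ≤ 1+2.
L = (100 + 272·x + 392·x^2 + 144·x^3 + 96·x^4)·Dx + (-7 + 96·x + 434·x^2 + 540·x^3 + 304·x^4 + 160·x^5)·Dx^2 + (-4 - 25·x - 28·x^2 + 46·x^3 + 73·x^4 + 76·x^5 + 32·x^6)·Dx^3  (order 3).
h: a_k = 3, 7, -2, 91/3, -49, 1144/5, -1931/3, 16825/7, …
ICs: h(0) = 3, h′(0) = 7, h′′(0) = -4.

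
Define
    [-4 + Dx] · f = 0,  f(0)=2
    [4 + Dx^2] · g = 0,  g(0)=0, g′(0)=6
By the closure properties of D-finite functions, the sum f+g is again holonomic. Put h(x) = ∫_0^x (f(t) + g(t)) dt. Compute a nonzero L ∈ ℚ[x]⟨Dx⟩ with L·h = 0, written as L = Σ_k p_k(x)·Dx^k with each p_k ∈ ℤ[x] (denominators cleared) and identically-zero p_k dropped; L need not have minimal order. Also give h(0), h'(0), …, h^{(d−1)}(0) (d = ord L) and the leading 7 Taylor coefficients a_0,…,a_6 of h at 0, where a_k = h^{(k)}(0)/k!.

f: a_k = 2, 8, 16, 64/3, 64/3, 256/15, 512/45, …
g: a_k = 0, 6, 0, -4, 0, 4/5, 0, …
Sum ⇒ L₀ = lclm(L_f,L_g) in ℚ(x)⟨Dx⟩.
h=∫h₀ ⇒ L = L₀·Dx.
L = -16·Dx + 4·Dx^2 - 4·Dx^3 + Dx^4  (order 4).
h: a_k = 0, 2, 7, 16/3, 13/3, 64/15, 134/45, …
ICs: h(0) = 0, h′(0) = 2, h′′(0) = 14, h′′′(0) = 32.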